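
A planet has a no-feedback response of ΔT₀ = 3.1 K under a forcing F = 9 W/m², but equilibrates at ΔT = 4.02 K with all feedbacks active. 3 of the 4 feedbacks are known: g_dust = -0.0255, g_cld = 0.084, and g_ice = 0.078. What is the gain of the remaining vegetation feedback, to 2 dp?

0.09

Amplification A = ΔT/ΔT₀ = 4.02/3.1 = 1.297.
Total gain g = 1 − 1/A = 1 − 1/1.297 = 0.229.
Known gains sum to -0.0255 + 0.084 + 0.078 = 0.1365.
g_veg = 0.229 − 0.1365 = 0.09.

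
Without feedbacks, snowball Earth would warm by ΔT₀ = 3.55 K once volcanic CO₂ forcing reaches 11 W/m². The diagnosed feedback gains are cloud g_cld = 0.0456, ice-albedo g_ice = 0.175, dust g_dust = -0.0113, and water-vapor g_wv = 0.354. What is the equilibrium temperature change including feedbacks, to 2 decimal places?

8.13 K

Total gain g = 0.0456 + 0.175 − 0.0113 + 0.354 = 0.5633.
Amplification A = 1/(1 − 0.5633) = 2.29.
ΔT = 3.55 × 2.29 = 8.13 K.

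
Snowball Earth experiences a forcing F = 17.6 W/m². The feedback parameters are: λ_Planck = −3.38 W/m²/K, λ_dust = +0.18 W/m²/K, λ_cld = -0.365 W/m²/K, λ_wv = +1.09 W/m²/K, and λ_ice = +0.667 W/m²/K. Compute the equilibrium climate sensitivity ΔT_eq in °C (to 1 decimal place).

9.7 °C

Net feedback parameter λ = (−3.38) + (+0.18) + (-0.365) + (+1.09) + (+0.667) = -1.808 W/m²/K.
ΔT = −F/λ = −17.6/(-1.808) = 9.7 °C.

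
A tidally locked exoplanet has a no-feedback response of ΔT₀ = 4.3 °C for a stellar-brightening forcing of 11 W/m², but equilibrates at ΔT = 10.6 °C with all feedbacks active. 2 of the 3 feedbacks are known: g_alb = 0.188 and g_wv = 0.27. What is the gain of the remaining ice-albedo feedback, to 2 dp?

0.14

Amplification A = ΔT/ΔT₀ = 10.6/4.3 = 2.465.
Total gain g = 1 − 1/A = 1 − 1/2.465 = 0.5943.
Known gains sum to 0.188 + 0.27 = 0.458.
g_ice = 0.5943 − 0.458 = 0.14.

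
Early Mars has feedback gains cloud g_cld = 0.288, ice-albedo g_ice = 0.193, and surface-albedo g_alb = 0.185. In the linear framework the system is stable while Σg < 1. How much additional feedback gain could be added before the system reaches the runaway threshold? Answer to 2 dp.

0.33

Current total gain = 0.288 + 0.193 + 0.185 = 0.666.
Margin to runaway = 1 − 0.666 = 0.33.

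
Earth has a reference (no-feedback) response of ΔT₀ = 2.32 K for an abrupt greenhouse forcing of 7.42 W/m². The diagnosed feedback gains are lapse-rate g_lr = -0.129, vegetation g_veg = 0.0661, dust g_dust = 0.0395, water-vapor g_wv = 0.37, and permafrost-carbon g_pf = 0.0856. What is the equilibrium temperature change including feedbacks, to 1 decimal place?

Total gain g = -0.129 + 0.0661 + 0.0395 + 0.37 + 0.0856 = 0.4322.
Amplification A = 1/(1 − 0.4322) = 1.761.
ΔT = 2.32 × 1.761 = 4.1 K.

4.1 K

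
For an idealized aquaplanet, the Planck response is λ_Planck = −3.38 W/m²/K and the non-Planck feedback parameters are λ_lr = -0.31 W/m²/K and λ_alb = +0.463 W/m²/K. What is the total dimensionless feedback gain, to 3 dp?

Convert to gains: g_lr = -0.31/3.38 = -0.09172; g_alb = 0.463/3.38 = 0.137.
Total gain g = 0.04528.

0.045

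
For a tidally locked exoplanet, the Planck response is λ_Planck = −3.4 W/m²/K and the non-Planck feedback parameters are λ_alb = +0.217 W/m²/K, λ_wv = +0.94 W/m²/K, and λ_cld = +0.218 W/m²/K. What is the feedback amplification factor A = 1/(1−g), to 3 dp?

Convert to gains: g_alb = 0.217/3.4 = 0.06382; g_wv = 0.94/3.4 = 0.2765; g_cld = 0.218/3.4 = 0.06412.
Total gain g = 0.40444.
A = 1/(1 − 0.40444) = 1.679.

1.679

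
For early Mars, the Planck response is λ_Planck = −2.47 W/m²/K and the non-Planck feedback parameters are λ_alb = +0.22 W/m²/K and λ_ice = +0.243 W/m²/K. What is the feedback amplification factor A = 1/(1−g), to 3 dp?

Convert to gains: g_alb = 0.22/2.47 = 0.08907; g_ice = 0.243/2.47 = 0.09838.
Total gain g = 0.18745.
A = 1/(1 − 0.18745) = 1.231.

1.231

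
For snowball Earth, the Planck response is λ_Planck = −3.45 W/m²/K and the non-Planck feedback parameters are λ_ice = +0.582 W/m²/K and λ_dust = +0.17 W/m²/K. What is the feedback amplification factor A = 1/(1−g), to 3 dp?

1.279

Convert to gains: g_ice = 0.582/3.45 = 0.1687; g_dust = 0.17/3.45 = 0.04928.
Total gain g = 0.21798.
A = 1/(1 − 0.21798) = 1.279.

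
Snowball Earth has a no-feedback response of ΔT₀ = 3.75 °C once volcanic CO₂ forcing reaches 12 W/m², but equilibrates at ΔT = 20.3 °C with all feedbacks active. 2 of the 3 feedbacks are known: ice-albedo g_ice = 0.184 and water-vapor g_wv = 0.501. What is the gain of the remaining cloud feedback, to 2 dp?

0.13

Amplification A = ΔT/ΔT₀ = 20.3/3.75 = 5.413.
Total gain g = 1 − 1/A = 1 − 1/5.413 = 0.8153.
Known gains sum to 0.184 + 0.501 = 0.685.
g_cld = 0.8153 − 0.685 = 0.13.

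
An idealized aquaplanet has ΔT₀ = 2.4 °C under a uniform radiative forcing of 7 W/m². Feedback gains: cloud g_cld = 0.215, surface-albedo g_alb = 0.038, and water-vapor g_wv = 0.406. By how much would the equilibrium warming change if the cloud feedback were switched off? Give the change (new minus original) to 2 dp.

Original: g = 0.659, ΔT = 2.4/(1−0.659) = 7.0381 °C.
Without cloud: g' = 0.444, ΔT' = 2.4/(1−0.444) = 4.3165 °C.
Change = 4.3165 − 7.0381 = -2.72 °C.

-2.72 °C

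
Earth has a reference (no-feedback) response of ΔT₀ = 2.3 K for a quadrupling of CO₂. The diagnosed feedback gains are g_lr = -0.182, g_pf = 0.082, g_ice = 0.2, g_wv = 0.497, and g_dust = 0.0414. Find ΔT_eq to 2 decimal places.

Total gain g = -0.182 + 0.082 + 0.2 + 0.497 + 0.0414 = 0.6384.
Amplification A = 1/(1 − 0.6384) = 2.765.
ΔT = 2.3 × 2.765 = 6.36 K.

6.36 K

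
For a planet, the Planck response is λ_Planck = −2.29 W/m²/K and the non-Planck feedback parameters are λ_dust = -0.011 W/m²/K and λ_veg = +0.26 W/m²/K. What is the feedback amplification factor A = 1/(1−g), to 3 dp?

1.122

Convert to gains: g_dust = -0.011/2.29 = -0.004803; g_veg = 0.26/2.29 = 0.1135.
Total gain g = 0.108697.
A = 1/(1 − 0.108697) = 1.122.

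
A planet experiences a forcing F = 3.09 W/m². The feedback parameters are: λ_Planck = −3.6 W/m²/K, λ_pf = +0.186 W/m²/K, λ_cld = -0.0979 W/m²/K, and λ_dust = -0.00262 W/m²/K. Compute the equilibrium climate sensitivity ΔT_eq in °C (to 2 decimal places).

0.88 °C

Net feedback parameter λ = (−3.6) + (+0.186) + (-0.0979) + (-0.00262) = -3.51452 W/m²/K.
ΔT = −F/λ = −3.09/(-3.51452) = 0.88 °C.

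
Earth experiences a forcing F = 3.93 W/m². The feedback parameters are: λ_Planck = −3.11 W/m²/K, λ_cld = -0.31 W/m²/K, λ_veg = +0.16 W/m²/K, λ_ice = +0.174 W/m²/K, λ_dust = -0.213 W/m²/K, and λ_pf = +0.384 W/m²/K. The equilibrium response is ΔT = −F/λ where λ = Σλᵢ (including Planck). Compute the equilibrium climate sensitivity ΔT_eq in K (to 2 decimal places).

1.35 K

Net feedback parameter λ = (−3.11) + (-0.31) + (+0.16) + (+0.174) + (-0.213) + (+0.384) = -2.915 W/m²/K.
ΔT = −F/λ = −3.93/(-2.915) = 1.35 K.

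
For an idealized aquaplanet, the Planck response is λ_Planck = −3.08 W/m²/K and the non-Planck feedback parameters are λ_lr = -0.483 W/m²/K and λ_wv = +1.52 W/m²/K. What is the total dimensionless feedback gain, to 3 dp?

Convert to gains: g_lr = -0.483/3.08 = -0.1568; g_wv = 1.52/3.08 = 0.4935.
Total gain g = 0.3367.

0.337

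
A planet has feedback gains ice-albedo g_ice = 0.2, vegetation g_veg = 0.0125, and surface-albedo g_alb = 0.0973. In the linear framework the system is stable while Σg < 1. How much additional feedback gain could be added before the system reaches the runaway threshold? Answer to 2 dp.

0.69

Current total gain = 0.2 + 0.0125 + 0.0973 = 0.3098.
Margin to runaway = 1 − 0.3098 = 0.69.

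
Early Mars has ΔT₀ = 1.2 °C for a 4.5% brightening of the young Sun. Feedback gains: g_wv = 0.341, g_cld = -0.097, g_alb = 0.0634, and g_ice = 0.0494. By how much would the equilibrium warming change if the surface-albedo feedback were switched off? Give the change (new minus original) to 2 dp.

Original: g = 0.3568, ΔT = 1.2/(1−0.3568) = 1.8657 °C.
Without surface-albedo: g' = 0.2934, ΔT' = 1.2/(1−0.2934) = 1.6983 °C.
Change = 1.6983 − 1.8657 = -0.17 °C.

-0.17 °C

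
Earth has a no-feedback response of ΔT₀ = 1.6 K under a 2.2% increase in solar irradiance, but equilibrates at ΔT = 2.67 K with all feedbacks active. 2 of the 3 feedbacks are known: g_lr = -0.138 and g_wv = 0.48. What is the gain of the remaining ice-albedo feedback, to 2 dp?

0.06

Amplification A = ΔT/ΔT₀ = 2.67/1.6 = 1.669.
Total gain g = 1 − 1/A = 1 − 1/1.669 = 0.4008.
Known gains sum to -0.138 + 0.48 = 0.342.
g_ice = 0.4008 − 0.342 = 0.06.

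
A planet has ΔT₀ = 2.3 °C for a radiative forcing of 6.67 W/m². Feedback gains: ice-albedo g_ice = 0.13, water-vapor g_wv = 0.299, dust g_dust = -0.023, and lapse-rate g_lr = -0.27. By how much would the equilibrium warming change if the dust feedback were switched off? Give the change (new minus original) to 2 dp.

Original: g = 0.136, ΔT = 2.3/(1−0.136) = 2.6620 °C.
Without dust: g' = 0.159, ΔT' = 2.3/(1−0.159) = 2.7348 °C.
Change = 2.7348 − 2.6620 = 0.07 °C.

0.07 °C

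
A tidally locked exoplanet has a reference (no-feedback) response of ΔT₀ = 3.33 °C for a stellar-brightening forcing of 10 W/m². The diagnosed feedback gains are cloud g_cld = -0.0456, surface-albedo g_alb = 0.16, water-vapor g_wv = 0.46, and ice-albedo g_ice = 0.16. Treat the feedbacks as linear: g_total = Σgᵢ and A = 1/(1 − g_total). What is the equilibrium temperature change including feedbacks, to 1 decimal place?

12.5 °C

Total gain g = -0.0456 + 0.16 + 0.46 + 0.16 = 0.7344.
Amplification A = 1/(1 − 0.7344) = 3.765.
ΔT = 3.33 × 3.765 = 12.5 °C.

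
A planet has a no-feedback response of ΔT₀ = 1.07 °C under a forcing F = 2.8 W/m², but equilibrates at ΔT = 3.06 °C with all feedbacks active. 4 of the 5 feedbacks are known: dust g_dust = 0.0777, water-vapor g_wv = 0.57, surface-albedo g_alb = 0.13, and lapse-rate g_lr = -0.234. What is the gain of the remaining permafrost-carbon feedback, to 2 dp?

0.11

Amplification A = ΔT/ΔT₀ = 3.06/1.07 = 2.86.
Total gain g = 1 − 1/A = 1 − 1/2.86 = 0.6503.
Known gains sum to 0.0777 + 0.57 + 0.13 − 0.234 = 0.5437.
g_pf = 0.6503 − 0.5437 = 0.11.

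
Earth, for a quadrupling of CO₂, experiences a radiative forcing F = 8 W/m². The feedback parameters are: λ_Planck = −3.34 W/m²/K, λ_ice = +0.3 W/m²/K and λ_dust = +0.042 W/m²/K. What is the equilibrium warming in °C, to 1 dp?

Net feedback parameter λ = (−3.34) + (+0.3) + (+0.042) = -2.998 W/m²/K.
ΔT = −F/λ = −8/(-2.998) = 2.7 °C.

2.7 °C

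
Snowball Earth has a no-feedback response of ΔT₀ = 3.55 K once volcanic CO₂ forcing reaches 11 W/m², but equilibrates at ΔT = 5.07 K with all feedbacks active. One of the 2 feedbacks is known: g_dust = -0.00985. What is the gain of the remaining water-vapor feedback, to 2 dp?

0.31

Amplification A = ΔT/ΔT₀ = 5.07/3.55 = 1.428.
Total gain g = 1 − 1/A = 1 − 1/1.428 = 0.2997.
The known gain is -0.00985.
g_wv = 0.2997 + 0.00985 = 0.31.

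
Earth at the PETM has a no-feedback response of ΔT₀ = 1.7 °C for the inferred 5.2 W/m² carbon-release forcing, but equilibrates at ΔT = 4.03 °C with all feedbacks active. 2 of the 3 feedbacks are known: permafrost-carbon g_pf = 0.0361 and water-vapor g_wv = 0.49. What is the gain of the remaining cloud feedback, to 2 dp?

0.05

Amplification A = ΔT/ΔT₀ = 4.03/1.7 = 2.371.
Total gain g = 1 − 1/A = 1 − 1/2.371 = 0.5782.
Known gains sum to 0.0361 + 0.49 = 0.5261.
g_cld = 0.5782 − 0.5261 = 0.05.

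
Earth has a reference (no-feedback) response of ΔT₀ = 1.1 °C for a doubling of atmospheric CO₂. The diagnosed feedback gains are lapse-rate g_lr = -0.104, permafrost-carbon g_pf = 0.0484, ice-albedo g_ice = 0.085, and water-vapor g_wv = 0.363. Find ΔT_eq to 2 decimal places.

1.81 °C

Total gain g = -0.104 + 0.0484 + 0.085 + 0.363 = 0.3924.
Amplification A = 1/(1 − 0.3924) = 1.646.
ΔT = 1.1 × 1.646 = 1.81 °C.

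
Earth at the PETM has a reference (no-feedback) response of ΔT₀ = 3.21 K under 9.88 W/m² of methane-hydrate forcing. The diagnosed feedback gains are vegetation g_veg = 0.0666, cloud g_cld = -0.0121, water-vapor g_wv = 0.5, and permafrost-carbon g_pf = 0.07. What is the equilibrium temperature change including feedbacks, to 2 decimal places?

Total gain g = 0.0666 − 0.0121 + 0.5 + 0.07 = 0.6245.
Amplification A = 1/(1 − 0.6245) = 2.663.
ΔT = 3.21 × 2.663 = 8.55 K.

8.55 K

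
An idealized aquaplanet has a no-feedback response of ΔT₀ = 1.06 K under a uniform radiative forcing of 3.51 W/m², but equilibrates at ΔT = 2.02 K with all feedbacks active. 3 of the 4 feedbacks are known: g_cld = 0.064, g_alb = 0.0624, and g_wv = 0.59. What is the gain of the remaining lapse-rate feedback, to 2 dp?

Amplification A = ΔT/ΔT₀ = 2.02/1.06 = 1.906.
Total gain g = 1 − 1/A = 1 − 1/1.906 = 0.4753.
Known gains sum to 0.064 + 0.0624 + 0.59 = 0.7164.
g_lr = 0.4753 − 0.7164 = -0.24.

-0.24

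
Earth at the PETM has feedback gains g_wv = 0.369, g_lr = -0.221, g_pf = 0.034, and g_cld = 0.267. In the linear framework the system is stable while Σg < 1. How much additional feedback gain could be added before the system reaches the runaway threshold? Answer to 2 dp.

Current total gain = 0.369 − 0.221 + 0.034 + 0.267 = 0.449.
Margin to runaway = 1 − 0.449 = 0.55.

0.55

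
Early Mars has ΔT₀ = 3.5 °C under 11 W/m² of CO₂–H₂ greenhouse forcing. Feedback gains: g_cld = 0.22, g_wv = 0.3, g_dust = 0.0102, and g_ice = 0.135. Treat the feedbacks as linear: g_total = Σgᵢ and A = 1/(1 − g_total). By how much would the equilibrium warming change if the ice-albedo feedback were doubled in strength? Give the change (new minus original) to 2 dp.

7.06 °C

Original: g = 0.6652, ΔT = 3.5/(1−0.6652) = 10.4540 °C.
With doubled ice-albedo: g' = 0.8002, ΔT' = 3.5/(1−0.8002) = 17.5175 °C.
Change = 17.5175 − 10.4540 = 7.06 °C.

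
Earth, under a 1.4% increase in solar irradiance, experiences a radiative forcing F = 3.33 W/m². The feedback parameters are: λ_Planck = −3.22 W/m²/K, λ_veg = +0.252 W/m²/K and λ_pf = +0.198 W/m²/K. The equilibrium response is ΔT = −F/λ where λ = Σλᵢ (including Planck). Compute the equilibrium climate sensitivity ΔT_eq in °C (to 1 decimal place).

1.2 °C

Net feedback parameter λ = (−3.22) + (+0.252) + (+0.198) = -2.77 W/m²/K.
ΔT = −F/λ = −3.33/(-2.77) = 1.2 °C.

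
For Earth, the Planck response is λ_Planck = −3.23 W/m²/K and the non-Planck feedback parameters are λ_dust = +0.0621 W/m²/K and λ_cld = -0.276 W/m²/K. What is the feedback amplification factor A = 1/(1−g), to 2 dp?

0.94

Convert to gains: g_dust = 0.0621/3.23 = 0.01923; g_cld = -0.276/3.23 = -0.08545.
Total gain g = -0.06622.
A = 1/(1 + 0.06622) = 0.94.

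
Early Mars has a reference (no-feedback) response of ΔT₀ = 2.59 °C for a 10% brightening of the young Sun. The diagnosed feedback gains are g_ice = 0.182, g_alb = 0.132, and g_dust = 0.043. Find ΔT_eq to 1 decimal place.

Total gain g = 0.182 + 0.132 + 0.043 = 0.357.
Amplification A = 1/(1 − 0.357) = 1.555.
ΔT = 2.59 × 1.555 = 4.0 °C.

4.0 °C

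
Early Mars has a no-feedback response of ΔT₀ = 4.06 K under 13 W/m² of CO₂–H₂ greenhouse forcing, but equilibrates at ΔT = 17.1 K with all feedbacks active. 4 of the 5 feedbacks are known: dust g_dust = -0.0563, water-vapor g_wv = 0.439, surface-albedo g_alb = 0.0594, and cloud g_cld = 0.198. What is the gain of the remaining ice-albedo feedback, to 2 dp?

0.12

Amplification A = ΔT/ΔT₀ = 17.1/4.06 = 4.212.
Total gain g = 1 − 1/A = 1 − 1/4.212 = 0.7626.
Known gains sum to -0.0563 + 0.439 + 0.0594 + 0.198 = 0.6401.
g_ice = 0.7626 − 0.6401 = 0.12.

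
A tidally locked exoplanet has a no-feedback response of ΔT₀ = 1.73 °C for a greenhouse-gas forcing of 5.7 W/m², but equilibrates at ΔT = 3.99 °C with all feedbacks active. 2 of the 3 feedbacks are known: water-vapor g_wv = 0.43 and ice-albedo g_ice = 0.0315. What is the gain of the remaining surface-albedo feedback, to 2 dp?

0.10

Amplification A = ΔT/ΔT₀ = 3.99/1.73 = 2.306.
Total gain g = 1 − 1/A = 1 − 1/2.306 = 0.5663.
Known gains sum to 0.43 + 0.0315 = 0.4615.
g_alb = 0.5663 − 0.4615 = 0.10.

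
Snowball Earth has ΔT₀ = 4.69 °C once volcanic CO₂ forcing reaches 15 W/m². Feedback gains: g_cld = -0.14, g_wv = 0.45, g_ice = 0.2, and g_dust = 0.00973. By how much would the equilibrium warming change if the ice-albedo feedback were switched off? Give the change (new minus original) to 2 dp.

-2.87 °C

Original: g = 0.51973, ΔT = 4.69/(1−0.51973) = 9.7653 °C.
Without ice-albedo: g' = 0.31973, ΔT' = 4.69/(1−0.31973) = 6.8943 °C.
Change = 6.8943 − 9.7653 = -2.87 °C.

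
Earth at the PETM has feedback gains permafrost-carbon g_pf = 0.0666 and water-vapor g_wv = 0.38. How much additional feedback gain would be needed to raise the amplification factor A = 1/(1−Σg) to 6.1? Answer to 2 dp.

Current total gain = 0.4466.
Target gain for A = 6.1: g* = 1 − 1/6.1 = 0.8361.
Additional gain needed = 0.8361 − 0.4466 = 0.39.

0.39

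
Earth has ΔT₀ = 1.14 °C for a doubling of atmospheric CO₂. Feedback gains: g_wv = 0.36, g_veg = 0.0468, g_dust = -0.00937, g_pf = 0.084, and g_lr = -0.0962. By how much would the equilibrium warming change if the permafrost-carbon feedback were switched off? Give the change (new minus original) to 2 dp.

Original: g = 0.38523, ΔT = 1.14/(1−0.38523) = 1.8544 °C.
Without permafrost-carbon: g' = 0.30123, ΔT' = 1.14/(1−0.30123) = 1.6314 °C.
Change = 1.6314 − 1.8544 = -0.22 °C.

-0.22 °C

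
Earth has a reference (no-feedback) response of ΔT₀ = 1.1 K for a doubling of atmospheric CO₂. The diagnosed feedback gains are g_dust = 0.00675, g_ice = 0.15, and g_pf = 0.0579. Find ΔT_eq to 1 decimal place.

Total gain g = 0.00675 + 0.15 + 0.0579 = 0.21465.
Amplification A = 1/(1 − 0.21465) = 1.273.
ΔT = 1.1 × 1.273 = 1.4 K.

1.4 K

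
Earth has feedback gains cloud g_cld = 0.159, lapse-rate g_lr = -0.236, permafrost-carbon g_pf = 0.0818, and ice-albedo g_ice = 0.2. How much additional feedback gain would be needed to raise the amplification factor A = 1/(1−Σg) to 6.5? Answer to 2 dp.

0.64

Current total gain = 0.2048.
Target gain for A = 6.5: g* = 1 − 1/6.5 = 0.8462.
Additional gain needed = 0.8462 − 0.2048 = 0.64.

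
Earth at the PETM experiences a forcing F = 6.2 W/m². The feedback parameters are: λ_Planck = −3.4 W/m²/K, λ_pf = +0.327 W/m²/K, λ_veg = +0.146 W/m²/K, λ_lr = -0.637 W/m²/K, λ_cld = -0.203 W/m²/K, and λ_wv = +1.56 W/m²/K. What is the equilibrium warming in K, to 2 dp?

2.81 K

Net feedback parameter λ = (−3.4) + (+0.327) + (+0.146) + (-0.637) + (-0.203) + (+1.56) = -2.207 W/m²/K.
ΔT = −F/λ = −6.2/(-2.207) = 2.81 K.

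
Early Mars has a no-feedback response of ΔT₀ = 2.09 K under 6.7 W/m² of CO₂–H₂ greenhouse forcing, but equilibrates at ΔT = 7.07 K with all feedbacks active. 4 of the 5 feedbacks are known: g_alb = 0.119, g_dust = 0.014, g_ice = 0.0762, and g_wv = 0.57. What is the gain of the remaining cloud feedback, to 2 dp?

-0.07

Amplification A = ΔT/ΔT₀ = 7.07/2.09 = 3.383.
Total gain g = 1 − 1/A = 1 − 1/3.383 = 0.7044.
Known gains sum to 0.119 + 0.014 + 0.0762 + 0.57 = 0.7792.
g_cld = 0.7044 − 0.7792 = -0.07.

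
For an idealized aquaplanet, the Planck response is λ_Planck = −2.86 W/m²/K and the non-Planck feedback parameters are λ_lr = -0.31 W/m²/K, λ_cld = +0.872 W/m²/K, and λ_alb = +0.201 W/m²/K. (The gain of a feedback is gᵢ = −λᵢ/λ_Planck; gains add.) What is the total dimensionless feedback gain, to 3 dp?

Convert to gains: g_lr = -0.31/2.86 = -0.1084; g_cld = 0.872/2.86 = 0.3049; g_alb = 0.201/2.86 = 0.07028.
Total gain g = 0.26678.

0.267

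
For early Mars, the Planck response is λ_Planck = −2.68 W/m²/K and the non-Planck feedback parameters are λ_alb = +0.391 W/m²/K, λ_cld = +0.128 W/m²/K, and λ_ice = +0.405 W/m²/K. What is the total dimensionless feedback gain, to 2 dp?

0.34

Convert to gains: g_alb = 0.391/2.68 = 0.1459; g_cld = 0.128/2.68 = 0.04776; g_ice = 0.405/2.68 = 0.1511.
Total gain g = 0.34476.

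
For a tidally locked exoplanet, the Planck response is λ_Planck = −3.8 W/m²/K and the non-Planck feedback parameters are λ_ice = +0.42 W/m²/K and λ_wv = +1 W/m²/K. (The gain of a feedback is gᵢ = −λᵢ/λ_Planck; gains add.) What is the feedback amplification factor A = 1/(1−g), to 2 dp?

1.60

Convert to gains: g_ice = 0.42/3.8 = 0.1105; g_wv = 1/3.8 = 0.2632.
Total gain g = 0.3737.
A = 1/(1 − 0.3737) = 1.60.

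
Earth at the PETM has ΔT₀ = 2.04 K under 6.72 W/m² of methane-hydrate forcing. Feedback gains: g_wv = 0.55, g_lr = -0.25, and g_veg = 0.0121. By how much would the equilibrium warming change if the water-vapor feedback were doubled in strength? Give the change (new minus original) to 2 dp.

11.83 K

Original: g = 0.3121, ΔT = 2.04/(1−0.3121) = 2.9655 K.
With doubled water-vapor: g' = 0.8621, ΔT' = 2.04/(1−0.8621) = 14.7933 K.
Change = 14.7933 − 2.9655 = 11.83 K.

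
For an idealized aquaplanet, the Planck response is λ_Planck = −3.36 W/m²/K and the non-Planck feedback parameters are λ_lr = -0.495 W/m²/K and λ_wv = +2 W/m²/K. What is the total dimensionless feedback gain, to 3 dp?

0.448

Convert to gains: g_lr = -0.495/3.36 = -0.1473; g_wv = 2/3.36 = 0.5952.
Total gain g = 0.4479.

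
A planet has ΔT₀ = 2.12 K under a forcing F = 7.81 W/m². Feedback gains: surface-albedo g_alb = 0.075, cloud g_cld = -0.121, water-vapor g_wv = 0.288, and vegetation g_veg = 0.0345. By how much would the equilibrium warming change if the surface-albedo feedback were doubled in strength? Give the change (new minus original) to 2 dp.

0.34 K

Original: g = 0.2765, ΔT = 2.12/(1−0.2765) = 2.9302 K.
With doubled surface-albedo: g' = 0.3515, ΔT' = 2.12/(1−0.3515) = 3.2691 K.
Change = 3.2691 − 2.9302 = 0.34 K.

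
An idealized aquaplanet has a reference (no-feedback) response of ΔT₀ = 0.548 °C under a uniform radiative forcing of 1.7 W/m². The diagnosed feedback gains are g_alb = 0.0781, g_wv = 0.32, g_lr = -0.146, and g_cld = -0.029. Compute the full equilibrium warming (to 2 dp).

Total gain g = 0.0781 + 0.32 − 0.146 − 0.029 = 0.2231.
Amplification A = 1/(1 − 0.2231) = 1.287.
ΔT = 0.548 × 1.287 = 0.71 °C.

0.71 °C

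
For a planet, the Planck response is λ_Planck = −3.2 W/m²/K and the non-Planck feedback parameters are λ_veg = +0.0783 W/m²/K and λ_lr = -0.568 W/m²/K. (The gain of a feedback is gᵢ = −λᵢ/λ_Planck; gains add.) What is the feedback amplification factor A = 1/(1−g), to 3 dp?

Convert to gains: g_veg = 0.0783/3.2 = 0.02447; g_lr = -0.568/3.2 = -0.1775.
Total gain g = -0.15303.
A = 1/(1 + 0.15303) = 0.867.

0.867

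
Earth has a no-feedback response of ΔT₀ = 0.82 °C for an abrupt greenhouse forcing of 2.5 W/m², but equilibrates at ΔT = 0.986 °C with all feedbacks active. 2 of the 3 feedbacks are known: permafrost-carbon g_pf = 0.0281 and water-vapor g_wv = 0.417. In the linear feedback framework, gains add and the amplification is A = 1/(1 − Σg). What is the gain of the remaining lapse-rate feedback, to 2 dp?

Amplification A = ΔT/ΔT₀ = 0.986/0.82 = 1.202.
Total gain g = 1 − 1/A = 1 − 1/1.202 = 0.1681.
Known gains sum to 0.0281 + 0.417 = 0.4451.
g_lr = 0.1681 − 0.4451 = -0.28.

-0.28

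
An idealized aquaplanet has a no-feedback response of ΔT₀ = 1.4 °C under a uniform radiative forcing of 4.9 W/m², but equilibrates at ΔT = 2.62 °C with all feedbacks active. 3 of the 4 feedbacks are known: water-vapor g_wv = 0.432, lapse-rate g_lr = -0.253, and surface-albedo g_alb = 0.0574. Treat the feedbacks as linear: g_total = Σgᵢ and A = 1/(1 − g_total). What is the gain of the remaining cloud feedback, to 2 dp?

0.23

Amplification A = ΔT/ΔT₀ = 2.62/1.4 = 1.871.
Total gain g = 1 − 1/A = 1 − 1/1.871 = 0.4655.
Known gains sum to 0.432 − 0.253 + 0.0574 = 0.2364.
g_cld = 0.4655 − 0.2364 = 0.23.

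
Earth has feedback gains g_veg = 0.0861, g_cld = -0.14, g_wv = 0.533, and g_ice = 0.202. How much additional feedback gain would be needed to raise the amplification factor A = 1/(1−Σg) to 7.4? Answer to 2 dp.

0.18

Current total gain = 0.6811.
Target gain for A = 7.4: g* = 1 − 1/7.4 = 0.8649.
Additional gain needed = 0.8649 − 0.6811 = 0.18.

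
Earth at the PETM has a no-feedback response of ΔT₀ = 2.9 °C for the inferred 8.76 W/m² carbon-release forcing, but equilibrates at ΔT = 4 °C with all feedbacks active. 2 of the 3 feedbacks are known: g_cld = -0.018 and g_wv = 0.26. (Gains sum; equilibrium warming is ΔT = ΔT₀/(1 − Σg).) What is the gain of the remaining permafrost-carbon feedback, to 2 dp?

Amplification A = ΔT/ΔT₀ = 4/2.9 = 1.379.
Total gain g = 1 − 1/A = 1 − 1/1.379 = 0.2748.
Known gains sum to -0.018 + 0.26 = 0.242.
g_pf = 0.2748 − 0.242 = 0.03.

0.03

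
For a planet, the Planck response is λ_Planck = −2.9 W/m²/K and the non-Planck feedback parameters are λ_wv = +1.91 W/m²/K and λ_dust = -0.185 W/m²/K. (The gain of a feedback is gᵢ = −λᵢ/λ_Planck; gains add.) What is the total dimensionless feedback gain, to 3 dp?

Convert to gains: g_wv = 1.91/2.9 = 0.6586; g_dust = -0.185/2.9 = -0.06379.
Total gain g = 0.59481.

0.595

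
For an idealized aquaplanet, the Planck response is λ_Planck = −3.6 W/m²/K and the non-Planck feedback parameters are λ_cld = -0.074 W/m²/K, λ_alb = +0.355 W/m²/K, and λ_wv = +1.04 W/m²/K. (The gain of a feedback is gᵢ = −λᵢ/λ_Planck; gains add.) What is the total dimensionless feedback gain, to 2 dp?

0.37

Convert to gains: g_cld = -0.074/3.6 = -0.02056; g_alb = 0.355/3.6 = 0.09861; g_wv = 1.04/3.6 = 0.2889.
Total gain g = 0.36695.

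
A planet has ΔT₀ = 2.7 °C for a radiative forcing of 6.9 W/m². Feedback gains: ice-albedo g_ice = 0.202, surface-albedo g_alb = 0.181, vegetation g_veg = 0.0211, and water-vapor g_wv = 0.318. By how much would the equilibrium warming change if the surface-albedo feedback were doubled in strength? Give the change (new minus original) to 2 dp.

Original: g = 0.7221, ΔT = 2.7/(1−0.7221) = 9.7157 °C.
With doubled surface-albedo: g' = 0.9031, ΔT' = 2.7/(1−0.9031) = 27.8638 °C.
Change = 27.8638 − 9.7157 = 18.15 °C.

18.15 °C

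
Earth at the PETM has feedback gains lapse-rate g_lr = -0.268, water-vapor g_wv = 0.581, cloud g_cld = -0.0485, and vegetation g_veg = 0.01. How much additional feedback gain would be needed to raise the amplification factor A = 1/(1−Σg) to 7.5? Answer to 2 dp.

0.59

Current total gain = 0.2745.
Target gain for A = 7.5: g* = 1 − 1/7.5 = 0.8667.
Additional gain needed = 0.8667 − 0.2745 = 0.59.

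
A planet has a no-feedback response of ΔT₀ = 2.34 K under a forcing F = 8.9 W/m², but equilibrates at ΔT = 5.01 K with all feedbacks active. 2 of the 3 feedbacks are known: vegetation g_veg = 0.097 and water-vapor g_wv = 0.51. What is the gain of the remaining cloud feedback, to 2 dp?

-0.07

Amplification A = ΔT/ΔT₀ = 5.01/2.34 = 2.141.
Total gain g = 1 − 1/A = 1 − 1/2.141 = 0.5329.
Known gains sum to 0.097 + 0.51 = 0.607.
g_cld = 0.5329 − 0.607 = -0.07.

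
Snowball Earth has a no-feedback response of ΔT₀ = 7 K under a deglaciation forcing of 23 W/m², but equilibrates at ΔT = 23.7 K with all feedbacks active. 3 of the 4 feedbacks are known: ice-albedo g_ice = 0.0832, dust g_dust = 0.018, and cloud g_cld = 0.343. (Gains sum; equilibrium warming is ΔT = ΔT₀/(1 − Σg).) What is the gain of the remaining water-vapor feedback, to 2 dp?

Amplification A = ΔT/ΔT₀ = 23.7/7 = 3.386.
Total gain g = 1 − 1/A = 1 − 1/3.386 = 0.7047.
Known gains sum to 0.0832 + 0.018 + 0.343 = 0.4442.
g_wv = 0.7047 − 0.4442 = 0.26.

0.26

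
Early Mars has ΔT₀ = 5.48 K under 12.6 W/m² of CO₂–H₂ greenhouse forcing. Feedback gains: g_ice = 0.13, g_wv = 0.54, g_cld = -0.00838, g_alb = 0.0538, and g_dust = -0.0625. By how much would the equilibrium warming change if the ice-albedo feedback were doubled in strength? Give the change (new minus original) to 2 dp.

9.46 K

Original: g = 0.65292, ΔT = 5.48/(1−0.65292) = 15.7889 K.
With doubled ice-albedo: g' = 0.78292, ΔT' = 5.48/(1−0.78292) = 25.2441 K.
Change = 25.2441 − 15.7889 = 9.46 K.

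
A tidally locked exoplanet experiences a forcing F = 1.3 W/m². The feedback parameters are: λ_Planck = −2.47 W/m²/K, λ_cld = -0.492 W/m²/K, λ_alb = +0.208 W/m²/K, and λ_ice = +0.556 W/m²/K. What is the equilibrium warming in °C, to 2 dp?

0.59 °C

Net feedback parameter λ = (−2.47) + (-0.492) + (+0.208) + (+0.556) = -2.198 W/m²/K.
ΔT = −F/λ = −1.3/(-2.198) = 0.59 °C.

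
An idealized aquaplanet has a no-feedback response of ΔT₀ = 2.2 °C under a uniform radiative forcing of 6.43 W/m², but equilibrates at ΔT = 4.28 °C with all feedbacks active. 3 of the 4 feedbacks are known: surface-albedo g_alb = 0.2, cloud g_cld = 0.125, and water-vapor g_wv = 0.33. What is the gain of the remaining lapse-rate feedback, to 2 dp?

-0.17

Amplification A = ΔT/ΔT₀ = 4.28/2.2 = 1.945.
Total gain g = 1 − 1/A = 1 − 1/1.945 = 0.4859.
Known gains sum to 0.2 + 0.125 + 0.33 = 0.655.
g_lr = 0.4859 − 0.655 = -0.17.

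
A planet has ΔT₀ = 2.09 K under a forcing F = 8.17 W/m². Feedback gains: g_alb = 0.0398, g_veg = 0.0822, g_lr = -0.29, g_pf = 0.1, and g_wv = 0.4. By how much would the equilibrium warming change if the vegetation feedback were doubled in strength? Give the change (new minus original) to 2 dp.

Original: g = 0.332, ΔT = 2.09/(1−0.332) = 3.1287 K.
With doubled vegetation: g' = 0.4142, ΔT' = 2.09/(1−0.4142) = 3.5678 K.
Change = 3.5678 − 3.1287 = 0.44 K.

0.44 K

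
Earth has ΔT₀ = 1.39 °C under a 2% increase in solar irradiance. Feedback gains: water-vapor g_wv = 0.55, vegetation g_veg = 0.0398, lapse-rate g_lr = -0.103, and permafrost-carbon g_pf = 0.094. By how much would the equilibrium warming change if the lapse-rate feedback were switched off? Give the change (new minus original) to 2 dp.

1.08 °C

Original: g = 0.5808, ΔT = 1.39/(1−0.5808) = 3.3158 °C.
Without lapse-rate: g' = 0.6838, ΔT' = 1.39/(1−0.6838) = 4.3960 °C.
Change = 4.3960 − 3.3158 = 1.08 °C.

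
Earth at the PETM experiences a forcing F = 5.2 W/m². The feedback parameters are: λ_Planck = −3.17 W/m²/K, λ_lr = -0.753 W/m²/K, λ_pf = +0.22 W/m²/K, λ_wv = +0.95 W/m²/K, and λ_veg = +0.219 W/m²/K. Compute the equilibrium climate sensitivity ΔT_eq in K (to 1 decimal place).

Net feedback parameter λ = (−3.17) + (-0.753) + (+0.22) + (+0.95) + (+0.219) = -2.534 W/m²/K.
ΔT = −F/λ = −5.2/(-2.534) = 2.1 K.

2.1 K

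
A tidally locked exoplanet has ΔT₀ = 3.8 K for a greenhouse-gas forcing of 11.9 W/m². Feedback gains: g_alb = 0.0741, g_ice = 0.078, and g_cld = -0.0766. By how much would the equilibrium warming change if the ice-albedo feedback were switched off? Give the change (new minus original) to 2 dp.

Original: g = 0.0755, ΔT = 3.8/(1−0.0755) = 4.1103 K.
Without ice-albedo: g' = -0.0025, ΔT' = 3.8/(1+0.0025) = 3.7905 K.
Change = 3.7905 − 4.1103 = -0.32 K.

-0.32 K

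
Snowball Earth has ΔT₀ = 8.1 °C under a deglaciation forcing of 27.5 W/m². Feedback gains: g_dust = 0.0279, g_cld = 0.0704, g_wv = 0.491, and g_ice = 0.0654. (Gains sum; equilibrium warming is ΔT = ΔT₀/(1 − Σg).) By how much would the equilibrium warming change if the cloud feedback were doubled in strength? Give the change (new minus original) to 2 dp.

Original: g = 0.6547, ΔT = 8.1/(1−0.6547) = 23.4579 °C.
With doubled cloud: g' = 0.7251, ΔT' = 8.1/(1−0.7251) = 29.4653 °C.
Change = 29.4653 − 23.4579 = 6.01 °C.

6.01 °C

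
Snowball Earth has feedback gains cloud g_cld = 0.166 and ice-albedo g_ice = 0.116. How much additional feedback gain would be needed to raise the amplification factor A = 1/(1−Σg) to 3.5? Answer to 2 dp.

Current total gain = 0.282.
Target gain for A = 3.5: g* = 1 − 1/3.5 = 0.7143.
Additional gain needed = 0.7143 − 0.282 = 0.43.

0.43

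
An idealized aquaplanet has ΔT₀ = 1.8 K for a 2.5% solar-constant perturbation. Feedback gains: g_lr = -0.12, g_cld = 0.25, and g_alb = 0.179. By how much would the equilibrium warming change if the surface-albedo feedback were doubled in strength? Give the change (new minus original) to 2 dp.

Original: g = 0.309, ΔT = 1.8/(1−0.309) = 2.6049 K.
With doubled surface-albedo: g' = 0.488, ΔT' = 1.8/(1−0.488) = 3.5156 K.
Change = 3.5156 − 2.6049 = 0.91 K.

0.91 K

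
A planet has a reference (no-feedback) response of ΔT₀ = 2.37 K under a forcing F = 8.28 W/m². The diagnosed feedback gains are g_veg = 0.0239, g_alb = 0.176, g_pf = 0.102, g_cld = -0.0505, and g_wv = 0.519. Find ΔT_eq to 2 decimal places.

10.32 K

Total gain g = 0.0239 + 0.176 + 0.102 − 0.0505 + 0.519 = 0.7704.
Amplification A = 1/(1 − 0.7704) = 4.355.
ΔT = 2.37 × 4.355 = 10.32 K.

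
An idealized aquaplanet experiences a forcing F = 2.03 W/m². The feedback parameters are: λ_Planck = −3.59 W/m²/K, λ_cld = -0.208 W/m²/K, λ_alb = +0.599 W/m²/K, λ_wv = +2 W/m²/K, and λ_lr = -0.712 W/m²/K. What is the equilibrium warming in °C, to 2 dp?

1.06 °C

Net feedback parameter λ = (−3.59) + (-0.208) + (+0.599) + (+2) + (-0.712) = -1.911 W/m²/K.
ΔT = −F/λ = −2.03/(-1.911) = 1.06 °C.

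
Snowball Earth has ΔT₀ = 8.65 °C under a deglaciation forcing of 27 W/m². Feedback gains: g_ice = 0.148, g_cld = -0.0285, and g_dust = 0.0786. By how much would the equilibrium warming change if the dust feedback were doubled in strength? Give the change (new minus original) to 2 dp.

Original: g = 0.1981, ΔT = 8.65/(1−0.1981) = 10.7869 °C.
With doubled dust: g' = 0.2767, ΔT' = 8.65/(1−0.2767) = 11.9591 °C.
Change = 11.9591 − 10.7869 = 1.17 °C.

1.17 °C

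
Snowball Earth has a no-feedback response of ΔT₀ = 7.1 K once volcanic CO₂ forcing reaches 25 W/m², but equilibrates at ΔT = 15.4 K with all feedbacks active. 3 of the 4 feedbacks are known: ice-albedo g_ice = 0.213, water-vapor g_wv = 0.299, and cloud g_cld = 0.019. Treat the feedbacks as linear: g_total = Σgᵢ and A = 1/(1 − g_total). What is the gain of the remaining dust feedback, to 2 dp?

Amplification A = ΔT/ΔT₀ = 15.4/7.1 = 2.169.
Total gain g = 1 − 1/A = 1 − 1/2.169 = 0.539.
Known gains sum to 0.213 + 0.299 + 0.019 = 0.531.
g_dust = 0.539 − 0.531 = 0.01.

0.01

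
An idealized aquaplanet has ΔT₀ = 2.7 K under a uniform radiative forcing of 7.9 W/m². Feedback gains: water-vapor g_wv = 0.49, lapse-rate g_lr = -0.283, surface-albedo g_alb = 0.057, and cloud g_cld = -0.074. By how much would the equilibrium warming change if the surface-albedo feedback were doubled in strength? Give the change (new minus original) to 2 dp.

0.25 K

Original: g = 0.19, ΔT = 2.7/(1−0.19) = 3.3333 K.
With doubled surface-albedo: g' = 0.247, ΔT' = 2.7/(1−0.247) = 3.5857 K.
Change = 3.5857 − 3.3333 = 0.25 K.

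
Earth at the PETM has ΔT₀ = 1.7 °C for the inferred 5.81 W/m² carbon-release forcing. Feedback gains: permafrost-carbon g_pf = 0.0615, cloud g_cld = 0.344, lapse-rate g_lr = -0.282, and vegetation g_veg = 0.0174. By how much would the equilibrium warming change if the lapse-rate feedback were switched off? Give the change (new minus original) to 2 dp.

Original: g = 0.1409, ΔT = 1.7/(1−0.1409) = 1.9788 °C.
Without lapse-rate: g' = 0.4229, ΔT' = 1.7/(1−0.4229) = 2.9458 °C.
Change = 2.9458 − 1.9788 = 0.97 °C.

0.97 °C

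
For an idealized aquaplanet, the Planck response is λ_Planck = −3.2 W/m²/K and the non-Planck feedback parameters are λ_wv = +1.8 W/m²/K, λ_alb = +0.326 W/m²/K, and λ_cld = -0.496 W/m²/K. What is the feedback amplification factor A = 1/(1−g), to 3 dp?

Convert to gains: g_wv = 1.8/3.2 = 0.5625; g_alb = 0.326/3.2 = 0.1019; g_cld = -0.496/3.2 = -0.155.
Total gain g = 0.5094.
A = 1/(1 − 0.5094) = 2.038.

2.038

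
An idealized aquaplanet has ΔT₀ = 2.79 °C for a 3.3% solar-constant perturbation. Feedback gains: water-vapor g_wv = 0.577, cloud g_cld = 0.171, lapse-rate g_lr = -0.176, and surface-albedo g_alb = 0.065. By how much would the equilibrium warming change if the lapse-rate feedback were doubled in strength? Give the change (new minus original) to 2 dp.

-2.51 °C

Original: g = 0.637, ΔT = 2.79/(1−0.637) = 7.6860 °C.
With doubled lapse-rate: g' = 0.461, ΔT' = 2.79/(1−0.461) = 5.1763 °C.
Change = 5.1763 − 7.6860 = -2.51 °C.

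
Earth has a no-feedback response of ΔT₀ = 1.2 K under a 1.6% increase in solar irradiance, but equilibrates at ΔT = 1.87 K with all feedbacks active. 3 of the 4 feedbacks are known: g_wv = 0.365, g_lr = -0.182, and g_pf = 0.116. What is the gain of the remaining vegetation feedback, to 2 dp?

0.06

Amplification A = ΔT/ΔT₀ = 1.87/1.2 = 1.558.
Total gain g = 1 − 1/A = 1 − 1/1.558 = 0.3582.
Known gains sum to 0.365 − 0.182 + 0.116 = 0.299.
g_veg = 0.3582 − 0.299 = 0.06.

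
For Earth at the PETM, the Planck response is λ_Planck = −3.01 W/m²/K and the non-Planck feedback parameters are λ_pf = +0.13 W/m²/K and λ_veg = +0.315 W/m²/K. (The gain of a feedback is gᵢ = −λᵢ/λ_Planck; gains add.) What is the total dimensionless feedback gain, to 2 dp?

Convert to gains: g_pf = 0.13/3.01 = 0.04319; g_veg = 0.315/3.01 = 0.1047.
Total gain g = 0.14789.

0.15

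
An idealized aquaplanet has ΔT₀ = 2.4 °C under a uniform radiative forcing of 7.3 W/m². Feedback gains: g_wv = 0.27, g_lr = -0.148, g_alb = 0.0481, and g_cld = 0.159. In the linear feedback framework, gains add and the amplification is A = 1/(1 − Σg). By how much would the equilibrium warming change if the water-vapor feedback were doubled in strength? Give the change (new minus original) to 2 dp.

2.41 °C

Original: g = 0.3291, ΔT = 2.4/(1−0.3291) = 3.5773 °C.
With doubled water-vapor: g' = 0.5991, ΔT' = 2.4/(1−0.5991) = 5.9865 °C.
Change = 5.9865 − 3.5773 = 2.41 °C.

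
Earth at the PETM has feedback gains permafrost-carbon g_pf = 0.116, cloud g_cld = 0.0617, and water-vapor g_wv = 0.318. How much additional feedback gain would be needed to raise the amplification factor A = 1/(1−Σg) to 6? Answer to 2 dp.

Current total gain = 0.4957.
Target gain for A = 6: g* = 1 − 1/6 = 0.8333.
Additional gain needed = 0.8333 − 0.4957 = 0.34.

0.34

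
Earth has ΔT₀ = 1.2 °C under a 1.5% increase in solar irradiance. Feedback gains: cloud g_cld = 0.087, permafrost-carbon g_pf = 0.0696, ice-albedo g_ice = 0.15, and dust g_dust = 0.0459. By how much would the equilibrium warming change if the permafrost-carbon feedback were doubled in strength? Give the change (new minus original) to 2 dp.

Original: g = 0.3525, ΔT = 1.2/(1−0.3525) = 1.8533 °C.
With doubled permafrost-carbon: g' = 0.4221, ΔT' = 1.2/(1−0.4221) = 2.0765 °C.
Change = 2.0765 − 1.8533 = 0.22 °C.

0.22 °C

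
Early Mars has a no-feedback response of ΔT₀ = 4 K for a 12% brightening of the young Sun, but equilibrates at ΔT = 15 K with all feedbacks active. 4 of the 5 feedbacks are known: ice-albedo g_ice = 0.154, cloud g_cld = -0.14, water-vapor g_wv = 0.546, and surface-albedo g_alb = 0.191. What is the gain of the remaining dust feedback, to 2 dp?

-0.02

Amplification A = ΔT/ΔT₀ = 15/4 = 3.75.
Total gain g = 1 − 1/A = 1 − 1/3.75 = 0.7333.
Known gains sum to 0.154 − 0.14 + 0.546 + 0.191 = 0.751.
g_dust = 0.7333 − 0.751 = -0.02.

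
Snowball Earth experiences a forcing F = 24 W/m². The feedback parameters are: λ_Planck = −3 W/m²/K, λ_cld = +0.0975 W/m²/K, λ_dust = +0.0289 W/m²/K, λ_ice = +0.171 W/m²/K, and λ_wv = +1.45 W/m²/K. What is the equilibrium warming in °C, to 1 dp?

19.2 °C

Net feedback parameter λ = (−3) + (+0.0975) + (+0.0289) + (+0.171) + (+1.45) = -1.2526 W/m²/K.
ΔT = −F/λ = −24/(-1.2526) = 19.2 °C.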